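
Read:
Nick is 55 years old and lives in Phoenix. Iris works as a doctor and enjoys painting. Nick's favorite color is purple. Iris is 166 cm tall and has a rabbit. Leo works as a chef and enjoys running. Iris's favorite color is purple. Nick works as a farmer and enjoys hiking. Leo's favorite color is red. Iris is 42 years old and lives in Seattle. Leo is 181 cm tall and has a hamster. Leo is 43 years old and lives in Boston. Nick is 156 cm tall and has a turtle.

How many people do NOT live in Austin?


Not in Austin: 3

3


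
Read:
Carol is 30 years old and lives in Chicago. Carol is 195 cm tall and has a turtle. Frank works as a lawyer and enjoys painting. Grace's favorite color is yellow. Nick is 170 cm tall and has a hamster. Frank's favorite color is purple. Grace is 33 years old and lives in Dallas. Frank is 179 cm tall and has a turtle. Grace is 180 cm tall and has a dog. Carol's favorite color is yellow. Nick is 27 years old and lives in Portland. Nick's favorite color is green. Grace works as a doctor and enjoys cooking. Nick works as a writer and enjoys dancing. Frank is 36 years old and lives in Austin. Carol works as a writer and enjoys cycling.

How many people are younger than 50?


Filter: 4

4


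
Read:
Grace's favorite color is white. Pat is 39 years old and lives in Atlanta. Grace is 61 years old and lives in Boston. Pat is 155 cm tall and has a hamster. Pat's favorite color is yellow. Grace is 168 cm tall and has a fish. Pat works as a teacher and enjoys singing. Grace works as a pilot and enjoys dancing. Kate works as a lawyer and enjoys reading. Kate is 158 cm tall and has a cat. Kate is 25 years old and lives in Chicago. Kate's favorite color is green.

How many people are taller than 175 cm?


Taller than 175: 0

0


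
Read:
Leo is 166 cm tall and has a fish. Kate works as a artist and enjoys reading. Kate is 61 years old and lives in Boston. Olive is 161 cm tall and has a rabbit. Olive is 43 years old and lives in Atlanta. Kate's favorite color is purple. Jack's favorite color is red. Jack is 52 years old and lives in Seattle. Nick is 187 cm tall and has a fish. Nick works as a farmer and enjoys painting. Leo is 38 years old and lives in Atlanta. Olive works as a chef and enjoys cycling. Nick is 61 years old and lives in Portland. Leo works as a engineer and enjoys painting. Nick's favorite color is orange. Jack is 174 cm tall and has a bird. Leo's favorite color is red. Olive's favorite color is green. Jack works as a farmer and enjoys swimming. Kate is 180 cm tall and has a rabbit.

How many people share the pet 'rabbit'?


Count: 2

2


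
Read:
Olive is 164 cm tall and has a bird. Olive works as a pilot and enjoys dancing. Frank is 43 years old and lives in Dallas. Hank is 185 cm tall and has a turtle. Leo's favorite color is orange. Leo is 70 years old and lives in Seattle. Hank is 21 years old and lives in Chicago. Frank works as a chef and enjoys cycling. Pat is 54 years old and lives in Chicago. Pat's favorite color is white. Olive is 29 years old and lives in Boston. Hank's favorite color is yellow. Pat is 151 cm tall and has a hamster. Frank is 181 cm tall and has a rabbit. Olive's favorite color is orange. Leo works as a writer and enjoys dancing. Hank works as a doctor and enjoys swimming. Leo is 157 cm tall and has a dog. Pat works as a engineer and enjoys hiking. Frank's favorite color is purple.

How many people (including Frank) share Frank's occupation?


Frank is a chef. Count = 1

1


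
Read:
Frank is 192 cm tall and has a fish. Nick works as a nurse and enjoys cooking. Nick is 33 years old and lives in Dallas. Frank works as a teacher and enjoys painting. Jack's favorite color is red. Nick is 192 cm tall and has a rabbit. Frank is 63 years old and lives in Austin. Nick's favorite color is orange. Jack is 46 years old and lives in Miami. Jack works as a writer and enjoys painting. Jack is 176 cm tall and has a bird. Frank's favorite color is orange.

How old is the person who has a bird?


Person with bird is Jack, age 46

46


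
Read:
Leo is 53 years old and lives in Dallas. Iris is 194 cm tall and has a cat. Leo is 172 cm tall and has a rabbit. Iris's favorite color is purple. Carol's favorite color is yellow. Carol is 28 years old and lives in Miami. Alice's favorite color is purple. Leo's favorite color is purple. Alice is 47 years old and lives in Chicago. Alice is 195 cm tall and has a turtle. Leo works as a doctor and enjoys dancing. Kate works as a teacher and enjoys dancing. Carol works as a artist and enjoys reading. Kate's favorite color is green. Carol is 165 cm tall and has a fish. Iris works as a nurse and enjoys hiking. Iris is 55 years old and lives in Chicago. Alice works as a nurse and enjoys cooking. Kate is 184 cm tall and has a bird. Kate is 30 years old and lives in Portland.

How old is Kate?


Kate is 30 years old

30


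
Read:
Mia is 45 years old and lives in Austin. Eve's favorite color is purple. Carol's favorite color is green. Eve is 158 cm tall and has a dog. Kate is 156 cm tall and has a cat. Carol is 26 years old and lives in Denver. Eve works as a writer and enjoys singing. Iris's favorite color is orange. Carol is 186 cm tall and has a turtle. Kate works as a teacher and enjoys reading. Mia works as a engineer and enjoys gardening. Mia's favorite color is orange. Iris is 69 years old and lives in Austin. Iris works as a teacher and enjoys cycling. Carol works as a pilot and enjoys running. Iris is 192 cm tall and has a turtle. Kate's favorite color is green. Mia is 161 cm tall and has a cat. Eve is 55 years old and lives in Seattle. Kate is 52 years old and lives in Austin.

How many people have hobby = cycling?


Count: 1

1


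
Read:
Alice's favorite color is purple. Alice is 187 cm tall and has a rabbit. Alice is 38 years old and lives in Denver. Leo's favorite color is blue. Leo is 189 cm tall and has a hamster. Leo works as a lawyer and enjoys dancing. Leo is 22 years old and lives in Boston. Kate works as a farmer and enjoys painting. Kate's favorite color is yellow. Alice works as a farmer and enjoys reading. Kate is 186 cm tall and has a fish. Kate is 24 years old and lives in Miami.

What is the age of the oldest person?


Oldest: Alice at 38

38


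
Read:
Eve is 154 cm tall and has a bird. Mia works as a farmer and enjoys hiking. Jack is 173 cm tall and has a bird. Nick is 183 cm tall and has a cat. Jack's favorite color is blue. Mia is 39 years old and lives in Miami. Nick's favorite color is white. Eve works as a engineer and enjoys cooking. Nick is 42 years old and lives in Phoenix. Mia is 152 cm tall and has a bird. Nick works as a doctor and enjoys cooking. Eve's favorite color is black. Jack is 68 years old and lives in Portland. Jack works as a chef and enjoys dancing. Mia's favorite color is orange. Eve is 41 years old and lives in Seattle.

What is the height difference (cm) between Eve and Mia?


|154 - 152| = 2

2


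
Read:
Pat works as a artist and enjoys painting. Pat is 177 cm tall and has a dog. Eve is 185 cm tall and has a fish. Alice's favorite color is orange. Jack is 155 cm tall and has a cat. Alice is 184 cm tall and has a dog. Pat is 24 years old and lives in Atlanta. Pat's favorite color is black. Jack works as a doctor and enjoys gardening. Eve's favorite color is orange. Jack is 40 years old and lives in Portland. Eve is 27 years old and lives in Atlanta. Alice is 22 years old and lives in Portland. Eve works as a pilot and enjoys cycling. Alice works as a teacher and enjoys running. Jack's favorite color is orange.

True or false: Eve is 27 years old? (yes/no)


Eve is actually 27. yes

yes


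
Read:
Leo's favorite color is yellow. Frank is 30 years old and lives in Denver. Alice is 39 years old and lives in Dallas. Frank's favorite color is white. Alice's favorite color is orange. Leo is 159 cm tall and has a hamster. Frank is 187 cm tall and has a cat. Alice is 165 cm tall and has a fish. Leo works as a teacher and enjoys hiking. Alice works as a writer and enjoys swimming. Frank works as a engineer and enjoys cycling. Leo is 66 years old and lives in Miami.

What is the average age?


Sum=135, n=3, avg=45

45


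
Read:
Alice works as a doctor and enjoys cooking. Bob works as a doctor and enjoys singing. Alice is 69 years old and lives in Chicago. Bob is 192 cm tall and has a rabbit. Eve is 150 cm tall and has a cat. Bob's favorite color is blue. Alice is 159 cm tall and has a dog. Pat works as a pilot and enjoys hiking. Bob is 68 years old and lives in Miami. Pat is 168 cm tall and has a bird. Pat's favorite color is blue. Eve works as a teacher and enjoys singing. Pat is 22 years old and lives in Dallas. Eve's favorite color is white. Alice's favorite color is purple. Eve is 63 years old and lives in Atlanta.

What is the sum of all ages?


68+22+69+63 = 222

222


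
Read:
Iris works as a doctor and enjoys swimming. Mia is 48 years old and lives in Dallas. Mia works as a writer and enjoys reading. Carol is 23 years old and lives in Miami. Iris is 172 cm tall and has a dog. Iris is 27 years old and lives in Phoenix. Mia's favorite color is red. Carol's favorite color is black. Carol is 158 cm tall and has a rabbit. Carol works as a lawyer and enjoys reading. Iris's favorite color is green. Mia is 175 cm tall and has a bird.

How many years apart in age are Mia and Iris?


48 vs 27, diff = 21

21


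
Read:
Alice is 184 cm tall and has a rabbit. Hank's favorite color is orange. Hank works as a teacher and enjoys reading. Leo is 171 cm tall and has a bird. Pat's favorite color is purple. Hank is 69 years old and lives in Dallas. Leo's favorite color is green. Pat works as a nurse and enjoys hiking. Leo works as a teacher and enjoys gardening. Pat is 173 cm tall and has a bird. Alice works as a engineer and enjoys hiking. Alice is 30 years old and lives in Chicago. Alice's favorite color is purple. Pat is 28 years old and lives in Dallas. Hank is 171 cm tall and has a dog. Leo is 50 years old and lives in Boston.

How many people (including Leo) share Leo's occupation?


Leo is a teacher. Count = 2

2


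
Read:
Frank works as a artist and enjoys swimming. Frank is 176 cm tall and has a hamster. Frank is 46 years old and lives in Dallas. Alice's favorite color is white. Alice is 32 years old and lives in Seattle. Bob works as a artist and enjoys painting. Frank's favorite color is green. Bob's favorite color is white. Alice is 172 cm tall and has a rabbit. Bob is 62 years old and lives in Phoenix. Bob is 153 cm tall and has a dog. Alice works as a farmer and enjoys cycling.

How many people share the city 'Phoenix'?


Count: 1

1


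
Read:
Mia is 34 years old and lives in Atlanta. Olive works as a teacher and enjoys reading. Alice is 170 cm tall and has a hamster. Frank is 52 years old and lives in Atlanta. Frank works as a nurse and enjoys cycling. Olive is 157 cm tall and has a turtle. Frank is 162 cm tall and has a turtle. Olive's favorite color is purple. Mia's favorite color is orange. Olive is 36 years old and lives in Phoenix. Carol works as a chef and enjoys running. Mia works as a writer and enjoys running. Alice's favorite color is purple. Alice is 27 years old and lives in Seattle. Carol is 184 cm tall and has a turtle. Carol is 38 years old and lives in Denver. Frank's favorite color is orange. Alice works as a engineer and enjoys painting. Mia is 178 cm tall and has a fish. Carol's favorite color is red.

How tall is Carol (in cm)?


Carol is 184 cm tall

184


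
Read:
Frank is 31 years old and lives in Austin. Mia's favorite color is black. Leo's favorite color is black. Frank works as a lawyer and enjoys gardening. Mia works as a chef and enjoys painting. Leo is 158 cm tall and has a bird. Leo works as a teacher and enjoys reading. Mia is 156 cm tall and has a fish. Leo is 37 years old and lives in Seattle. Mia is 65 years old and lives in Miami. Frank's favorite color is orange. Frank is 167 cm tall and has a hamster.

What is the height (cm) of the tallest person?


Tallest: Frank at 167 cm

167


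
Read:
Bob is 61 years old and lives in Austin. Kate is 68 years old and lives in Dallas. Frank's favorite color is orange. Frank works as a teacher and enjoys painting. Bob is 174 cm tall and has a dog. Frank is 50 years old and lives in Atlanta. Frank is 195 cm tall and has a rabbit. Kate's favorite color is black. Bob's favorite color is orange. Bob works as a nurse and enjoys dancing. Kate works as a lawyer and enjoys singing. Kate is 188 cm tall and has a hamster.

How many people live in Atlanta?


Count in Atlanta: 1

1


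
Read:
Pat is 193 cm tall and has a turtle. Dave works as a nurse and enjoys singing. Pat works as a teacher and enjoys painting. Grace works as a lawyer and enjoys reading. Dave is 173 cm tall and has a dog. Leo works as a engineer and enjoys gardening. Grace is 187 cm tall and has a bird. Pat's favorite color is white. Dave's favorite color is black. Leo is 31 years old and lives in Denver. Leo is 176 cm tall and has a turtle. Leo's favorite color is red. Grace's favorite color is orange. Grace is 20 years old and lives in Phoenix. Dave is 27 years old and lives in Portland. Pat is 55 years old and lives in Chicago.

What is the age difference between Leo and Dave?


|31 - 27| = 4

4


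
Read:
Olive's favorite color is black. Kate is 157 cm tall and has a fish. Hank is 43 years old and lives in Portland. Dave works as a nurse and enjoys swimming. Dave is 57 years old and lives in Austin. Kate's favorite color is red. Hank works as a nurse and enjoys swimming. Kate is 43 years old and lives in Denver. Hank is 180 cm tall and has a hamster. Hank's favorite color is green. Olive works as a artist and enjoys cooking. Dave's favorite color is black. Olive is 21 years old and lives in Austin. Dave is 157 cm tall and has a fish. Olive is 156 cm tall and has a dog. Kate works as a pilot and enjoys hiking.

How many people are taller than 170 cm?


Taller than 170: 1

1


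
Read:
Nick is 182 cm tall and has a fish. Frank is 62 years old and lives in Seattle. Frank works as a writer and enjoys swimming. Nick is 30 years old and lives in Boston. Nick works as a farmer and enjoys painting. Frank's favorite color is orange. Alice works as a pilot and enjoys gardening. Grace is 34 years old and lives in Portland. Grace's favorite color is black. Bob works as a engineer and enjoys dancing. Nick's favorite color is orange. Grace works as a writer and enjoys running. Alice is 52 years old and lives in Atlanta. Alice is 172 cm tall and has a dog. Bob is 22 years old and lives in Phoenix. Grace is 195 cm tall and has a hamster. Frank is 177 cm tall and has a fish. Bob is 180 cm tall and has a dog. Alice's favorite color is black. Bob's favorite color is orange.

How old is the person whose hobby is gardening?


Person with hobby=gardening is Alice, age 52

52


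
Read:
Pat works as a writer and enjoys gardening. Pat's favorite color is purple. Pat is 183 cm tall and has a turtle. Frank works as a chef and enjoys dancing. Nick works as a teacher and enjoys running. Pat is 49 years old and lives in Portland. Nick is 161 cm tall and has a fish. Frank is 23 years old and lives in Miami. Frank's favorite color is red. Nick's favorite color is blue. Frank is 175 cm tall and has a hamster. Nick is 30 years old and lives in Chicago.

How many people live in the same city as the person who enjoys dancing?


Person with hobby dancing is Frank, city Miami. Count = 1

1


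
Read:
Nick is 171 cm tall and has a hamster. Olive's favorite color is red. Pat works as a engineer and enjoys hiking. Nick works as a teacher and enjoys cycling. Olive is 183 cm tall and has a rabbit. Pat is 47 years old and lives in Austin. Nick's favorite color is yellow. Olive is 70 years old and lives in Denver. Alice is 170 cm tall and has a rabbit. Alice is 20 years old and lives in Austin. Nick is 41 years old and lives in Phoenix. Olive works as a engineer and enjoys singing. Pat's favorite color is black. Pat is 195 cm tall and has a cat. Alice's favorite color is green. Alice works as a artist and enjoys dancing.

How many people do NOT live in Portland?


Not in Portland: 4

4


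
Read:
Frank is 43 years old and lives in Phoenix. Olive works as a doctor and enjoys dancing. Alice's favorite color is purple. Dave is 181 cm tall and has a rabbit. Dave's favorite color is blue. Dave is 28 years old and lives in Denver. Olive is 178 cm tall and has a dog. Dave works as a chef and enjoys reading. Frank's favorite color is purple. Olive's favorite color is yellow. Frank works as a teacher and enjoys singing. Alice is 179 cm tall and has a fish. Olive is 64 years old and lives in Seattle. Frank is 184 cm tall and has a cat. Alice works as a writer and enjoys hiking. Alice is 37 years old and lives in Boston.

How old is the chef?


The chef is Dave, age 28

28


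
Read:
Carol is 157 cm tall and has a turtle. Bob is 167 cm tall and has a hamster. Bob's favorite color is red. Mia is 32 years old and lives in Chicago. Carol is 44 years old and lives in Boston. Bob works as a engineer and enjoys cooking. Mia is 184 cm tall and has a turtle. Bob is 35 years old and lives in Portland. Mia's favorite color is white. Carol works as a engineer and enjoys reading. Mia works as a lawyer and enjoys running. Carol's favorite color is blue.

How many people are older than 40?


Filter: 1

1


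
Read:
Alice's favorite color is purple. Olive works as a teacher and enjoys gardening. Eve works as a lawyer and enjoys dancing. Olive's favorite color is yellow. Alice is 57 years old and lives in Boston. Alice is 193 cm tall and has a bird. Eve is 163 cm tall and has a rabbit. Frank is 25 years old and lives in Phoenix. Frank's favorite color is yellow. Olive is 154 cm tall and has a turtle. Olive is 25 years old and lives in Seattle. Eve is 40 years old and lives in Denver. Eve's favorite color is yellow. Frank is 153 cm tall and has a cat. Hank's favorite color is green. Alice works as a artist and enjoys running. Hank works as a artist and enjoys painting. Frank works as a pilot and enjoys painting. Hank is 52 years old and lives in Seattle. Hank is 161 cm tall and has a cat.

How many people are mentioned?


People: Frank, Olive, Eve, Alice, Hank. Count = 5

5


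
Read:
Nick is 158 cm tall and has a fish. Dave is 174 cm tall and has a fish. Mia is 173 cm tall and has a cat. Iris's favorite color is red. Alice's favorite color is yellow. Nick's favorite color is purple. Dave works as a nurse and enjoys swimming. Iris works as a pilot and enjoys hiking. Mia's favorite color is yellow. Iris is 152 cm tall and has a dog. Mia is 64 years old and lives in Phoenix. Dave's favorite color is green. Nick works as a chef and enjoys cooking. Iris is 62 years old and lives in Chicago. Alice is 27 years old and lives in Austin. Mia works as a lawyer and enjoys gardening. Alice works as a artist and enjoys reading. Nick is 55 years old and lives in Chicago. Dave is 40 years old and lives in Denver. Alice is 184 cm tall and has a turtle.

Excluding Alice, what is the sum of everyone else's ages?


Sum (excluding Alice): 221

221


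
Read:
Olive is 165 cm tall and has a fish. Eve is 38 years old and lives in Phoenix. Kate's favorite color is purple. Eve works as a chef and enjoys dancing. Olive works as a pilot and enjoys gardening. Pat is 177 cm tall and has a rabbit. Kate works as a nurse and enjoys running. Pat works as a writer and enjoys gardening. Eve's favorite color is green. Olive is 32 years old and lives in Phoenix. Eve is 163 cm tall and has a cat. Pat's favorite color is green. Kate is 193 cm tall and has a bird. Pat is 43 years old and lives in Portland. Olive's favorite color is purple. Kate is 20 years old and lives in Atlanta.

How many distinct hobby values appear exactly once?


Unique hobby values: 2

2


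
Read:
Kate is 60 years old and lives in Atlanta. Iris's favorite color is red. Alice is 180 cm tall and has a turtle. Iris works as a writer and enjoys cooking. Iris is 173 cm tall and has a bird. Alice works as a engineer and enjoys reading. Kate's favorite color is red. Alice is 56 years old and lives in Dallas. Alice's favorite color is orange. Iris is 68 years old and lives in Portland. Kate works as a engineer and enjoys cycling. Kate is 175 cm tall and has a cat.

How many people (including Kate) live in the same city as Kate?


Kate lives in Atlanta. Count = 1

1


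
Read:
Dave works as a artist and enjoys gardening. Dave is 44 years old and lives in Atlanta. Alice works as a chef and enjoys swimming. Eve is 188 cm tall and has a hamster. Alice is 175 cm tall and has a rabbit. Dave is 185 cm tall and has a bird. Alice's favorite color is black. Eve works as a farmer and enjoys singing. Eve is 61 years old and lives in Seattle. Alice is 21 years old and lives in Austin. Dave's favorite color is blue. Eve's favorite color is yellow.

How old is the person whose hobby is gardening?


Person with hobby=gardening is Dave, age 44

44


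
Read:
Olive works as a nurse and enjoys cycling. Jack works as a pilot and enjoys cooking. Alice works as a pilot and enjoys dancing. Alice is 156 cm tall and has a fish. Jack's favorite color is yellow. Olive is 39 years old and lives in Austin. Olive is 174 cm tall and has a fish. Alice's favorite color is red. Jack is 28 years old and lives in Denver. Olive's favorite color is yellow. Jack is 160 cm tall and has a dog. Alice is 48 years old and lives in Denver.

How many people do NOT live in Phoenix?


Not in Phoenix: 3

3


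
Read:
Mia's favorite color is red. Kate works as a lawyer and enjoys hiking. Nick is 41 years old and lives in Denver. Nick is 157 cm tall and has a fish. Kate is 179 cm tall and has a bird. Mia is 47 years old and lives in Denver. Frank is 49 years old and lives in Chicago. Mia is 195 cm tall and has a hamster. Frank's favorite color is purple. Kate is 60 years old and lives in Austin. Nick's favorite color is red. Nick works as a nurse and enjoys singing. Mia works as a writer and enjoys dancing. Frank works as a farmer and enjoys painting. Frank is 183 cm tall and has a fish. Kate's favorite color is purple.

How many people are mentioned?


People: Mia, Kate, Frank, Nick. Count = 4

4


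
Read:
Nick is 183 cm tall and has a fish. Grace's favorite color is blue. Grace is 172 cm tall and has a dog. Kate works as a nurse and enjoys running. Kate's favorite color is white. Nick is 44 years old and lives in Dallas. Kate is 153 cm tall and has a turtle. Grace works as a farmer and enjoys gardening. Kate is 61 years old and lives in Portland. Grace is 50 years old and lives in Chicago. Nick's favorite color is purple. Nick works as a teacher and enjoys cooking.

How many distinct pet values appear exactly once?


Unique pet values: 3

3


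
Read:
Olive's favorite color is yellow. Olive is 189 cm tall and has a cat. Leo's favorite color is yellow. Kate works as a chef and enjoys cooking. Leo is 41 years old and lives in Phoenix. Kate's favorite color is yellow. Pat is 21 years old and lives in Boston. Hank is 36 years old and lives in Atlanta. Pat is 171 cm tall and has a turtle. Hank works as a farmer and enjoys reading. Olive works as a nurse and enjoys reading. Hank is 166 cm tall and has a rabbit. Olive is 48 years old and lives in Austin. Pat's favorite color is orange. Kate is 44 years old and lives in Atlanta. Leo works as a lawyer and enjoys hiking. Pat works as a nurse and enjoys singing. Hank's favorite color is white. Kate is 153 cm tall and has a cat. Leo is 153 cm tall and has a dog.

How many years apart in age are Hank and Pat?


36 vs 21, diff = 15

15


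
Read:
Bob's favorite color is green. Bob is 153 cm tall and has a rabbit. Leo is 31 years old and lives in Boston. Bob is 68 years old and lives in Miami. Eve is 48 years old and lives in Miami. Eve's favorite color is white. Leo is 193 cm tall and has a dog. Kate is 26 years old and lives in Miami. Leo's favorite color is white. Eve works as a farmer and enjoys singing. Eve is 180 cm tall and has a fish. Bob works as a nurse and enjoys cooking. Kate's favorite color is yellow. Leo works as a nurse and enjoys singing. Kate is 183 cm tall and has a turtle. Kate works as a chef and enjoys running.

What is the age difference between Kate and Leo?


|26 - 31| = 5

5


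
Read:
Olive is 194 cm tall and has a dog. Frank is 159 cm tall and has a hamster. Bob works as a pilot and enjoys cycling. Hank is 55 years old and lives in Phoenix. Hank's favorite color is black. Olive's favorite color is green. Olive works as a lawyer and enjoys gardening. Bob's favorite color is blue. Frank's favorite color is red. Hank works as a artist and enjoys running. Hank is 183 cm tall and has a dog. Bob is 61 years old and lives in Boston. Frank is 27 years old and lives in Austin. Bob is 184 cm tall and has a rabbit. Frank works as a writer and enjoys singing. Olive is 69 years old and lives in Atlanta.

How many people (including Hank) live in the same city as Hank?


Hank lives in Phoenix. Count = 1

1


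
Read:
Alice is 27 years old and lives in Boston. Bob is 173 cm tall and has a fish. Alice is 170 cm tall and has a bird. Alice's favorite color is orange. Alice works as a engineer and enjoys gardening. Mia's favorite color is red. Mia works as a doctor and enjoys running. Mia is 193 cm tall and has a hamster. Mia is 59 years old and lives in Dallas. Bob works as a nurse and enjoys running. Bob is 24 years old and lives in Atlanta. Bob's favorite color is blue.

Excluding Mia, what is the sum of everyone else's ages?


Sum (excluding Mia): 51

51


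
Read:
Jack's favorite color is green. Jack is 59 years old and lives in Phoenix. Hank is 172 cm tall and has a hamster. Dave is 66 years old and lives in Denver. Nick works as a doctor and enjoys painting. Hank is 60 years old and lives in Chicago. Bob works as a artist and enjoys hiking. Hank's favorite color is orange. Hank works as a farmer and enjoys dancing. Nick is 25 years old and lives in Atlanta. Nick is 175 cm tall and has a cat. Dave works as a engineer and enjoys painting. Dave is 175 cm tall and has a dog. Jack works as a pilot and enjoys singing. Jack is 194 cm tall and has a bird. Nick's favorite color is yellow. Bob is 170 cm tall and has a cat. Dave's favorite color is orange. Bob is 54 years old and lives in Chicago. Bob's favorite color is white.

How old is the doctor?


The doctor is Nick, age 25

25


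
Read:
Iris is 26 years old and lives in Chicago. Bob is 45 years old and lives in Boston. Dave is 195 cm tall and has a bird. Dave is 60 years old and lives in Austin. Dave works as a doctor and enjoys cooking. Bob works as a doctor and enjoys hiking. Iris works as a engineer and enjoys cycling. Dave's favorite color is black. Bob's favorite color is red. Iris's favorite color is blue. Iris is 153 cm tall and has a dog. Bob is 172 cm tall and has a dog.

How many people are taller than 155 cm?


Taller than 155: 2

2


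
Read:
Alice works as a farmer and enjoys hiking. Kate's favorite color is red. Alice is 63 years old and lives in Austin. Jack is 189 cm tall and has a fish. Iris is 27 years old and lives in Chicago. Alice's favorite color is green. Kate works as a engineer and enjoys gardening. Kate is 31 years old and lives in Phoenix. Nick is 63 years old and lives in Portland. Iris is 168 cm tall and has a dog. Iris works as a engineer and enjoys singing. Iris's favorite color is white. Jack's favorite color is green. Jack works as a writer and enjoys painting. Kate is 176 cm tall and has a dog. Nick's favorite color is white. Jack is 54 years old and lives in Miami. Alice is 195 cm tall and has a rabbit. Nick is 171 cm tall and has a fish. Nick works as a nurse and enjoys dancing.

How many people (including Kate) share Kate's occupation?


Kate is a engineer. Count = 2

2


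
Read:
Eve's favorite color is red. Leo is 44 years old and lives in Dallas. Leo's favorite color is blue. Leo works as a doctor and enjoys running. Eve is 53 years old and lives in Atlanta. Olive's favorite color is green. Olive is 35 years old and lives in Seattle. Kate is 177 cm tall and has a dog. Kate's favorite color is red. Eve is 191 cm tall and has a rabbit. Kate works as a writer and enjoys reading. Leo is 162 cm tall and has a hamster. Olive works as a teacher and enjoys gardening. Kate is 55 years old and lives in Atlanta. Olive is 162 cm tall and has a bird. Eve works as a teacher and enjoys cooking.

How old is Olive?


Olive is 35 years old

35


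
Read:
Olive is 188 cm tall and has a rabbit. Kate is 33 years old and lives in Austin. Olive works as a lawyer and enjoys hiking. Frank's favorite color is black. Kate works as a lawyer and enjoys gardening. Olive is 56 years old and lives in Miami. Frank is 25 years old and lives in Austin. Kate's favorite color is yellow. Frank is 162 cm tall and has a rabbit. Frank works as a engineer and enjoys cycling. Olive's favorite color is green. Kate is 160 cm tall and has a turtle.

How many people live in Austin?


Count in Austin: 2

2


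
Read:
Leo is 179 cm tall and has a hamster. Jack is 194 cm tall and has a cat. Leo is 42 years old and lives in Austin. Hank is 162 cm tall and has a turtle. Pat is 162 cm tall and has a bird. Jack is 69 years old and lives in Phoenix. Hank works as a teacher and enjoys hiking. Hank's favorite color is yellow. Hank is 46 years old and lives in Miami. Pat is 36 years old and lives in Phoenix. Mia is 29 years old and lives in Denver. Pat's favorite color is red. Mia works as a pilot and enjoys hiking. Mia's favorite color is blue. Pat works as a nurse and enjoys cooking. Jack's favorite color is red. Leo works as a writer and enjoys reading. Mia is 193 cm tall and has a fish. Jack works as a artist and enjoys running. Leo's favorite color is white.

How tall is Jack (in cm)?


Jack is 194 cm tall

194


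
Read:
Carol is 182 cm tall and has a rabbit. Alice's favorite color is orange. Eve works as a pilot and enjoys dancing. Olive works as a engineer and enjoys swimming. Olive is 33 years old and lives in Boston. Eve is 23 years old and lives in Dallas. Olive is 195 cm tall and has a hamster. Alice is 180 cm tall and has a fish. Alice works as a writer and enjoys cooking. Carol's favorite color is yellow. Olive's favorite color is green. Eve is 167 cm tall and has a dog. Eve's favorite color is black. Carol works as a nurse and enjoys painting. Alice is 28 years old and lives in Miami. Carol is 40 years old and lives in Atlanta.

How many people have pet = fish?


Count: 1

1


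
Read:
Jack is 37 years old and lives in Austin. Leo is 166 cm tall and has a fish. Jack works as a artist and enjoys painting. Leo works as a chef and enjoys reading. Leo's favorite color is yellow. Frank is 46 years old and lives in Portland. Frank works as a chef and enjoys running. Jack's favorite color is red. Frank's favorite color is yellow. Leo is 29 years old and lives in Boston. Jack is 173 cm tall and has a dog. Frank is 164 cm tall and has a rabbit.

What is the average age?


Sum=112, n=3, avg=37.33

37.33


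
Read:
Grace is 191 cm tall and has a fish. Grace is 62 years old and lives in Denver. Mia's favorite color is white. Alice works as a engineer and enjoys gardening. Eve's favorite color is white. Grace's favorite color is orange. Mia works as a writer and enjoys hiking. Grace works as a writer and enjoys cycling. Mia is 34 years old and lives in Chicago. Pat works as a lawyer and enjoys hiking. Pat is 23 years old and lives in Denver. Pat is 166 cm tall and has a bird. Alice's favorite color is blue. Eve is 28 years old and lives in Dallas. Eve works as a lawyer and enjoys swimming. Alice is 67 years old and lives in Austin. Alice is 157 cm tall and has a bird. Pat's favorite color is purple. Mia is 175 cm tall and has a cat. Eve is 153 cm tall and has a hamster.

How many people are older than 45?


Filter: 2

2


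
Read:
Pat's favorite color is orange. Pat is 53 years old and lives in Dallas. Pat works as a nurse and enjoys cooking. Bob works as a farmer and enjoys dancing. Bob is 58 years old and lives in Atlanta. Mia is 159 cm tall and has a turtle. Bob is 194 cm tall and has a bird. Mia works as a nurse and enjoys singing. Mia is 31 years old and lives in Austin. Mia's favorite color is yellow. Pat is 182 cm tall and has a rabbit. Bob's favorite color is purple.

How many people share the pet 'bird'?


Count: 1

1


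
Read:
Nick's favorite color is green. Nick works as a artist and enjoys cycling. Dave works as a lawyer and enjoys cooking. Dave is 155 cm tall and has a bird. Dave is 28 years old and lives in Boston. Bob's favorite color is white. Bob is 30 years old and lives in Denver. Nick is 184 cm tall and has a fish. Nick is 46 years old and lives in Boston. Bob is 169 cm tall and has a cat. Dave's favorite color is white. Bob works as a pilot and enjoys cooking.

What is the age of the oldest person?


Oldest: Nick at 46

46


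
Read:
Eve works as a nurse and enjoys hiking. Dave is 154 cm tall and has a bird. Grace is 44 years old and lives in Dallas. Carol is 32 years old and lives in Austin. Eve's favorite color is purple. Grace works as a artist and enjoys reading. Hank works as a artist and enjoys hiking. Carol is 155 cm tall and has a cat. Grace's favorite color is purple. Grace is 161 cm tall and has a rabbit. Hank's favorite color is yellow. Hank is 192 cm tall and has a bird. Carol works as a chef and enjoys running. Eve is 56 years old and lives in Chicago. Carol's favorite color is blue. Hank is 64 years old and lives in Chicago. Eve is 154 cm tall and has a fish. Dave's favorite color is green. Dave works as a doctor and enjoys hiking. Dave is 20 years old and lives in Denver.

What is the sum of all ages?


64+44+20+32+56 = 216

216


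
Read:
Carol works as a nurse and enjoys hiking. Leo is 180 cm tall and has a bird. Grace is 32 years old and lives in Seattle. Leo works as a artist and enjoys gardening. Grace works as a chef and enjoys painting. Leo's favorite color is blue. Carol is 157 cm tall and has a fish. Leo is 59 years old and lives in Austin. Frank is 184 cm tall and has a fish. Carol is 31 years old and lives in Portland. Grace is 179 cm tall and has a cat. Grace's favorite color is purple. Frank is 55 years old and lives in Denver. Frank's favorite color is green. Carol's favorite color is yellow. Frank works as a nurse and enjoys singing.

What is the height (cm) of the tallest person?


Tallest: Frank at 184 cm

184


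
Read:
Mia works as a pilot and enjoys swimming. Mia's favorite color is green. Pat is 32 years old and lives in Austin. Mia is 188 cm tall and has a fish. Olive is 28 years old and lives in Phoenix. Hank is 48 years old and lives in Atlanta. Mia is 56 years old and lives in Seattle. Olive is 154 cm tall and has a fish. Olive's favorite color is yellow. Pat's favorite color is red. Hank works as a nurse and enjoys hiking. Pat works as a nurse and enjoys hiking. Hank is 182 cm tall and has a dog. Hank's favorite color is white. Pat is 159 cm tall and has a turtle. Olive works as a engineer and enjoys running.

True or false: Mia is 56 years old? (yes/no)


Mia is actually 56. yes

yes


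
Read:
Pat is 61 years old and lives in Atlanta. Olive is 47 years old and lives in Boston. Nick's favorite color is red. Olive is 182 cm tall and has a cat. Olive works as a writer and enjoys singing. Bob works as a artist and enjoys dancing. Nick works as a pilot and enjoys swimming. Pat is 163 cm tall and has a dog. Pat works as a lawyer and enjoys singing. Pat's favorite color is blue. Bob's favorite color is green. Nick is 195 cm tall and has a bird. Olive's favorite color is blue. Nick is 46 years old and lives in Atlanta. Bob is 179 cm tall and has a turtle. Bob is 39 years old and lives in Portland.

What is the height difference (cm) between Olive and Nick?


|182 - 195| = 13

13


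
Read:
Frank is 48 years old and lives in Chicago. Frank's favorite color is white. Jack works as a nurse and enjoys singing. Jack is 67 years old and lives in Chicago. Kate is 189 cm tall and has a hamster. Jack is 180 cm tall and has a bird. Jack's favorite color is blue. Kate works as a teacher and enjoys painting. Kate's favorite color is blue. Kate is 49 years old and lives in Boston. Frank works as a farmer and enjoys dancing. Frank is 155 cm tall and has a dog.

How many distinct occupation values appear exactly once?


Unique occupation values: 3

3


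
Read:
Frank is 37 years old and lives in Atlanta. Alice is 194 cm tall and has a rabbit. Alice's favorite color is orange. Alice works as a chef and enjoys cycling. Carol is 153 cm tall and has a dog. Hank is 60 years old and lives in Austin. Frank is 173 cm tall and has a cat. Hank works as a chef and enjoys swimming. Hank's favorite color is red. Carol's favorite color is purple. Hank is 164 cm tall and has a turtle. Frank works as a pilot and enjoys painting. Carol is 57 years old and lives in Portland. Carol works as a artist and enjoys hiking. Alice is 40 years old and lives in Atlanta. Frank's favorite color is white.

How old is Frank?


Frank is 37 years old

37


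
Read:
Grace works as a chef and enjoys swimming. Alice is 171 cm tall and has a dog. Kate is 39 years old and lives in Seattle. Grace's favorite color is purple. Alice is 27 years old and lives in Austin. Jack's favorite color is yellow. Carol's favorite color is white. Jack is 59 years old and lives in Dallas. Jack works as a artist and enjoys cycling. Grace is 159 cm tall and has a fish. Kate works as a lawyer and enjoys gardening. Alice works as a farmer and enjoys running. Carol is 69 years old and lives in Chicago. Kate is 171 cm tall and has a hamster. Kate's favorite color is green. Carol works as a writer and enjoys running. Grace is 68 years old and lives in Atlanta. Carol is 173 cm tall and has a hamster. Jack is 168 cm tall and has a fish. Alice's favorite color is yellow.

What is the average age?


Sum=262, n=5, avg=52.4

52.4


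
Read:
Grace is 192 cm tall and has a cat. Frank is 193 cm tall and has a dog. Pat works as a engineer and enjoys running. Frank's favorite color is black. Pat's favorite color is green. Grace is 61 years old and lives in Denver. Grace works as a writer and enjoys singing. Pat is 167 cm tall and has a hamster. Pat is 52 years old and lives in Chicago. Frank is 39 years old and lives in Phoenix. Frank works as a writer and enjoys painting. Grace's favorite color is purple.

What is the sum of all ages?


52+39+61 = 152

152


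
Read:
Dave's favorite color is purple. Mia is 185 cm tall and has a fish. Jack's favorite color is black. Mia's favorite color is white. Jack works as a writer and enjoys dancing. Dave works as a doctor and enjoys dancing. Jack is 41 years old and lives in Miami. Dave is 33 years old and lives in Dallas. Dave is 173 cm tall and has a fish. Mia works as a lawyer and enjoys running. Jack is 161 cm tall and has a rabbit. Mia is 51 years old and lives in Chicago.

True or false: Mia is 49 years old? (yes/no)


Mia is actually 51. no

no


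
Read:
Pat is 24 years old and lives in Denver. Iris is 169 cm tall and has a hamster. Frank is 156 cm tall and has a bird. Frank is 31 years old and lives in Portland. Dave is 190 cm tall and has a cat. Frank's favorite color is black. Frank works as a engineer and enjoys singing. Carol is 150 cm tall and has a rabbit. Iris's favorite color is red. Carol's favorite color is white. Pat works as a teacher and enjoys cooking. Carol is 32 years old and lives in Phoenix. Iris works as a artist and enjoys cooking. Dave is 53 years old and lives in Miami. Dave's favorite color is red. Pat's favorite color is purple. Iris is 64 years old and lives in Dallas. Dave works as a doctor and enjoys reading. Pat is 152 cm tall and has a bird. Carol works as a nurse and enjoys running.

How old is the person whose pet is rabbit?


Person with pet=rabbit is Carol, age 32

32


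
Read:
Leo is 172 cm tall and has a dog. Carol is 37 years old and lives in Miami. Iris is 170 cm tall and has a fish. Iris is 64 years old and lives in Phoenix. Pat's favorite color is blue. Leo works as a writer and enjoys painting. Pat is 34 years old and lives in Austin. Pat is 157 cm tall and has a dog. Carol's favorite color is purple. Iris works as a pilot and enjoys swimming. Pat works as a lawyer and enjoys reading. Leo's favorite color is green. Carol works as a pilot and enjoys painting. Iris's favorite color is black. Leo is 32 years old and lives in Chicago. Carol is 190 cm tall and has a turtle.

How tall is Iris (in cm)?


Iris is 170 cm tall

170
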